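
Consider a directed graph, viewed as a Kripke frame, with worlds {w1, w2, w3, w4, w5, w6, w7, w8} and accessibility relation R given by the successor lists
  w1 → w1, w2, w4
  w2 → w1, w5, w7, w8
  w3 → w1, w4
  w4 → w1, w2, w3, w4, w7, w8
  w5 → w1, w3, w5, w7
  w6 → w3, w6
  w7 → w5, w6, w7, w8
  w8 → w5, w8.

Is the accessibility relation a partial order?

No

Reflexive: no — w2 is not related to itself.
Transitive: no — w1 R w2 and w2 R w5, but not w1 R w5.
Antisymmetric: no — w1 R w2 and w2 R w1 with w1 ≠ w2.
So R is not a partial order.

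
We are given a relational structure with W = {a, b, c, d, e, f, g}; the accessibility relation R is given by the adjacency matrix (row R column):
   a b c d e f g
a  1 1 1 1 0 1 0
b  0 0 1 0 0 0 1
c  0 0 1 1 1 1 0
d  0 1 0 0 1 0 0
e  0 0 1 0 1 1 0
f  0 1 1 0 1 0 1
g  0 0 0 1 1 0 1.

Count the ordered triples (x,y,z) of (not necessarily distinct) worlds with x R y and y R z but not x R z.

Enumerating: (a,b,g), (a,c,e), (a,d,e), (a,f,e), (a,f,g), (b,c,d), (b,c,e), (b,c,f), (b,g,d), (b,g,e), (c,d,b), (c,f,b), … and 15 more.
Total: 27.

27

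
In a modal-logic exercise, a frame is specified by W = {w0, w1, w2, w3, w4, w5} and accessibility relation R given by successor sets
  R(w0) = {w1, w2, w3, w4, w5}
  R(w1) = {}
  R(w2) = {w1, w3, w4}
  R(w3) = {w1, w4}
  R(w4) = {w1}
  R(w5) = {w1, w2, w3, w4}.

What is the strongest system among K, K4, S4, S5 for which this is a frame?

K4

Transitive (axiom 4): yes — every two-step R-path is closed by a direct edge.
Reflexive (axiom T): no — w0 is not related to itself.
Euclidean (axiom 5): no — w0 R w1 and w0 R w2, but not w1 R w2.
So F validates K, K4; S4 would additionally require R to be reflexive. The strongest is K4.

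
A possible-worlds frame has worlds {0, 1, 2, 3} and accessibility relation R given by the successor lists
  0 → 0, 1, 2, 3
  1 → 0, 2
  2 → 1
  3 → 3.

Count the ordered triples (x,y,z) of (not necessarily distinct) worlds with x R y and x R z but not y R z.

Enumerating: (0,1,1), (0,1,3), (0,2,0), (0,2,2), (0,2,3), (0,3,0), (0,3,1), (0,3,2), (1,2,0), (1,2,2), (2,1,1).

11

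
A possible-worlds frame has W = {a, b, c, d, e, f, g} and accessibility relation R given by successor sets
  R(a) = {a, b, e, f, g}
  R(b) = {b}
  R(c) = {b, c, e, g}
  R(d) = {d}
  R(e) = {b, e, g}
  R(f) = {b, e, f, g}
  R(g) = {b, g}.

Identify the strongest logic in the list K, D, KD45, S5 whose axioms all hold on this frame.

Serial (axiom D): yes — every world has a successor (e.g. a R a).
Euclidean (axiom 5): no — a R b and a R e, but not b R e.
Transitive (axiom 4): yes — every two-step R-path is closed by a direct edge.
Reflexive (axiom T): yes — every world is R-related to itself.
So F validates K, D; KD45 would additionally require R to be Euclidean. The strongest is D.

D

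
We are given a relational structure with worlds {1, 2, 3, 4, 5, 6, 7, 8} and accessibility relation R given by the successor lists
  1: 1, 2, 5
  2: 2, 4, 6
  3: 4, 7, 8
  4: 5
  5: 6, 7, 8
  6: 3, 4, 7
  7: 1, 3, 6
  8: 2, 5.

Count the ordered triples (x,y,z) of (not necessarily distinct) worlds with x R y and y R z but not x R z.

Enumerating: (1,2,4), (1,2,6), (1,5,6), (1,5,7), (1,5,8), (2,4,5), (2,6,3), (2,6,7), (3,4,5), (3,7,1), (3,7,3), (3,7,6), … and 27 more.
Total: 39.

39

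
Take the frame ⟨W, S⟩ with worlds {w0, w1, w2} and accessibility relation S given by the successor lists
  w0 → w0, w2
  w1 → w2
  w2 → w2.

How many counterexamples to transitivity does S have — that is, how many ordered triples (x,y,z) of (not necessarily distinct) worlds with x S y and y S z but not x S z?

0

S is transitive; there are no such tuples.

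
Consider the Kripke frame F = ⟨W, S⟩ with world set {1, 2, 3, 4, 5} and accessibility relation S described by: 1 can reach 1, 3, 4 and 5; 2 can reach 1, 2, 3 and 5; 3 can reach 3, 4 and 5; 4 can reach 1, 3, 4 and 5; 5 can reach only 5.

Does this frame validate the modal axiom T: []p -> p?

Axiom T corresponds to the accessibility relation being reflexive.
Reflexive: yes — every world is S-related to itself.

Yes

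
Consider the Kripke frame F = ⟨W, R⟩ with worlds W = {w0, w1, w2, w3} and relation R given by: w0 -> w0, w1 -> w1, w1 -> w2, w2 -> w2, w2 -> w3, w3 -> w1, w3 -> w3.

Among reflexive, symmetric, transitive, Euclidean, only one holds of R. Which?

reflexive

Reflexive: yes — every world is R-related to itself.
Symmetric: no — w1 R w2 but not w2 R w1.
Transitive: no — w1 R w2 and w2 R w3, but not w1 R w3.
Euclidean: no — w1 R w2 and w1 R w1, but not w2 R w1.
Only reflexive holds.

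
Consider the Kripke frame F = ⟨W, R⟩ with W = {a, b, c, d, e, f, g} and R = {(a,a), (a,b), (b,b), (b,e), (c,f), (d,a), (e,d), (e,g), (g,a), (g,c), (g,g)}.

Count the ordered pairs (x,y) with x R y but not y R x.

Enumerating: (a,b), (b,e), (c,f), (d,a), (e,d), (e,g), (g,a), (g,c).

8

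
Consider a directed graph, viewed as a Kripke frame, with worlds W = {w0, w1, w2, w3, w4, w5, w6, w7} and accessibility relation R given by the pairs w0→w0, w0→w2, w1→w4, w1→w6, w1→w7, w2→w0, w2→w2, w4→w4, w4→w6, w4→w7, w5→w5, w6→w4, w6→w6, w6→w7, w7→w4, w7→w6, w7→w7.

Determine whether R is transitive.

Yes

Transitive: yes — every two-step R-path is closed by a direct edge.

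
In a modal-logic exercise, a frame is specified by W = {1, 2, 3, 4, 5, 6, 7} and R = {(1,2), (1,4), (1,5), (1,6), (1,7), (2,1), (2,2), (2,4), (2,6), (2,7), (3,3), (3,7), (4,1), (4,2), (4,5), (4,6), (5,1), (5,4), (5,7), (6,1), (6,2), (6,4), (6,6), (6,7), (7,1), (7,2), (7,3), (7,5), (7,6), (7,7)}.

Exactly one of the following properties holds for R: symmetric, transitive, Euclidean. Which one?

symmetric

Symmetric: yes — every pair in R has its reverse in R.
Transitive: no — 1 R 7 and 7 R 3, but not 1 R 3.
Euclidean: no — 1 R 2 and 1 R 5, but not 2 R 5.
Only symmetric holds.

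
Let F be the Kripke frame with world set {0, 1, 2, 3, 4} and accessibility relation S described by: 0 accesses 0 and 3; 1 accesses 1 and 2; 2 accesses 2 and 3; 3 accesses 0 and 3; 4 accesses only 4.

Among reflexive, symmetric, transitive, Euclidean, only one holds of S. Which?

Reflexive: yes — every world is S-related to itself.
Symmetric: no — 1 S 2 but not 2 S 1.
Transitive: no — 1 S 2 and 2 S 3, but not 1 S 3.
Euclidean: no — 1 S 2 and 1 S 1, but not 2 S 1.
Only reflexive holds.

reflexive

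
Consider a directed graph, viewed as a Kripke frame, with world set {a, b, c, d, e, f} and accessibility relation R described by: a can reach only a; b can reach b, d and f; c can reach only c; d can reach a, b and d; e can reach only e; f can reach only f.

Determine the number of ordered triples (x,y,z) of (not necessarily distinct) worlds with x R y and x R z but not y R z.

6

Enumerating: (b,d,f), (b,f,b), (b,f,d), (d,a,b), (d,a,d), (d,b,a).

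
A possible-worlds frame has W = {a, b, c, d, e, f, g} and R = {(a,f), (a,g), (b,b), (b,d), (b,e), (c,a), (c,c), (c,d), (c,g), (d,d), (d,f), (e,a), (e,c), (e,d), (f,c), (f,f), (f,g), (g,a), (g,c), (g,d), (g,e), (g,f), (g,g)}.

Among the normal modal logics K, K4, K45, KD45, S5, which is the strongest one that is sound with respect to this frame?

K

Transitive (axiom 4): no — a R f and f R c, but not a R c.
Euclidean (axiom 5): no — b R d and b R e, but not d R e.
Serial (axiom D): yes — every world has a successor (e.g. a R f).
Reflexive (axiom T): no — a is not related to itself.
So F validates K; K4 would additionally require R to be transitive. The strongest is K.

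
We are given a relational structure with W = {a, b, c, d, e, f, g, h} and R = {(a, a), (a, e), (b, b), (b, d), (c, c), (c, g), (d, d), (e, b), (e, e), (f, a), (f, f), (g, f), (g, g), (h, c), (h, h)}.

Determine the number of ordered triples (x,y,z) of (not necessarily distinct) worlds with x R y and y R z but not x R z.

6

Enumerating: (a,e,b), (c,g,f), (e,b,d), (f,a,e), (g,f,a), (h,c,g).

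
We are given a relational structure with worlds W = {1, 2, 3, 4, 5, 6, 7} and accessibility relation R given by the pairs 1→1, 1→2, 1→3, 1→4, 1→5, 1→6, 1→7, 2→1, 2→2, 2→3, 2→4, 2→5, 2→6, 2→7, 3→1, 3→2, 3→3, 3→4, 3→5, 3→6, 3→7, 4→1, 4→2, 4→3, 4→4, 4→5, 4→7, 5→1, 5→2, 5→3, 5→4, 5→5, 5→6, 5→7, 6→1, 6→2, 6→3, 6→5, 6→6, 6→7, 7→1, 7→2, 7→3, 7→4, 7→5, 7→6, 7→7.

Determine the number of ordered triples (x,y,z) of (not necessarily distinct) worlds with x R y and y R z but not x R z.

Enumerating: (4,1,6), (4,2,6), (4,3,6), (4,5,6), (4,7,6), (6,1,4), (6,2,4), (6,3,4), (6,5,4), (6,7,4).

10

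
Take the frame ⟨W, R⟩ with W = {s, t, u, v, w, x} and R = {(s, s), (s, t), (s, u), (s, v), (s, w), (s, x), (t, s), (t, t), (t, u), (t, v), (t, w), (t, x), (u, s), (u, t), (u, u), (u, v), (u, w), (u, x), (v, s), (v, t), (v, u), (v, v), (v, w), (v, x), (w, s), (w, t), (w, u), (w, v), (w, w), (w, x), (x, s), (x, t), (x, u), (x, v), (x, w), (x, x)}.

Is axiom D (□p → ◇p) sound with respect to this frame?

The schema D characterises exactly the serial frames.
Serial: yes — every world has a successor (e.g. s R s).

Yes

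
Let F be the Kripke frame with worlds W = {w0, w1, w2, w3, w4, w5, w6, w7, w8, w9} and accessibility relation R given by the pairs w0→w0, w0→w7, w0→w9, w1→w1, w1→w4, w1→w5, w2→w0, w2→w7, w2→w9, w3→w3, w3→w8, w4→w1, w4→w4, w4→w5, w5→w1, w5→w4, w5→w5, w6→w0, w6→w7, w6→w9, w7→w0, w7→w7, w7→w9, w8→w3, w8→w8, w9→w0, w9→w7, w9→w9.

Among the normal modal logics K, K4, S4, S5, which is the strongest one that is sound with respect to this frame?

K4

Transitive (axiom 4): yes — every two-step R-path is closed by a direct edge.
Reflexive (axiom T): no — w2 is not related to itself.
Euclidean (axiom 5): yes — any two successors of a common world are R-related.
So F validates K, K4; S4 would additionally require R to be reflexive. The strongest is K4.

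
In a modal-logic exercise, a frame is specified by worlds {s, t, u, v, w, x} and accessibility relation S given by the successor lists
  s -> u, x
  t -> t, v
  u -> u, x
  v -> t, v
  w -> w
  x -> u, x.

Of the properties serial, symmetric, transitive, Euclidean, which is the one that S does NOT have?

Serial: yes — every world has a successor (e.g. s S u).
Symmetric: no — s S u but not u S s.
Transitive: yes — every two-step S-path is closed by a direct edge.
Euclidean: yes — any two successors of a common world are S-related.
Only symmetric fails.

symmetric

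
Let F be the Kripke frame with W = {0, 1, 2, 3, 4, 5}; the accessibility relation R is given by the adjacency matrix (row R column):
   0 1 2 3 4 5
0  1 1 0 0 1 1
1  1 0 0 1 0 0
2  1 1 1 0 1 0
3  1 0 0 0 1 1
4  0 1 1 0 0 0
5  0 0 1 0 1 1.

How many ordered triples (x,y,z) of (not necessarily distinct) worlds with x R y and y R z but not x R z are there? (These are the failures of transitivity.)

21

Enumerating: (0,1,3), (0,4,2), (0,5,2), (1,0,1), (1,0,4), (1,0,5), (1,3,4), (1,3,5), (2,0,5), (2,1,3), (3,0,1), (3,4,1), … and 9 more.
Total: 21.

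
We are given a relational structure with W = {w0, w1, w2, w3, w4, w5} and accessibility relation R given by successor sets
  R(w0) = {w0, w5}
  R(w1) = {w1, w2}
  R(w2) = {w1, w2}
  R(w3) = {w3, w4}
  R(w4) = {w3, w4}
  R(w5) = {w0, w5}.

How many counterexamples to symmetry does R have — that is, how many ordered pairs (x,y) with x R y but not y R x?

R is symmetric; there are no such tuples.

0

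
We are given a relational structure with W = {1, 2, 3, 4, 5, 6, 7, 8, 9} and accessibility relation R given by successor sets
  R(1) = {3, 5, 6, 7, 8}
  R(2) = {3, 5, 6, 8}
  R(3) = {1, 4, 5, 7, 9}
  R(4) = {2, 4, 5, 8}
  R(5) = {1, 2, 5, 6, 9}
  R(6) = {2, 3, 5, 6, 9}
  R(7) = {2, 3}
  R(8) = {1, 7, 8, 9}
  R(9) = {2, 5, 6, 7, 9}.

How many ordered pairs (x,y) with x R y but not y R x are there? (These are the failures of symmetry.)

16

Enumerating: (1,6), (1,7), (2,3), (2,8), (3,4), (3,5), (3,9), (4,2), (4,5), (4,8), (6,3), (7,2), (8,7), (8,9), (9,2), (9,7).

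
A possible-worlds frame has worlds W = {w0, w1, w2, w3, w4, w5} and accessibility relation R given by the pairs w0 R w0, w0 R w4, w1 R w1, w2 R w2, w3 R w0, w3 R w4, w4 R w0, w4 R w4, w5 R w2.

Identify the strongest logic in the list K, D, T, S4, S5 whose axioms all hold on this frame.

D

Serial (axiom D): yes — every world has a successor (e.g. w0 R w0).
Reflexive (axiom T): no — w3 is not related to itself.
Transitive (axiom 4): yes — every two-step R-path is closed by a direct edge.
Euclidean (axiom 5): yes — any two successors of a common world are R-related.
So F validates K, D; T would additionally require R to be reflexive. The strongest is D.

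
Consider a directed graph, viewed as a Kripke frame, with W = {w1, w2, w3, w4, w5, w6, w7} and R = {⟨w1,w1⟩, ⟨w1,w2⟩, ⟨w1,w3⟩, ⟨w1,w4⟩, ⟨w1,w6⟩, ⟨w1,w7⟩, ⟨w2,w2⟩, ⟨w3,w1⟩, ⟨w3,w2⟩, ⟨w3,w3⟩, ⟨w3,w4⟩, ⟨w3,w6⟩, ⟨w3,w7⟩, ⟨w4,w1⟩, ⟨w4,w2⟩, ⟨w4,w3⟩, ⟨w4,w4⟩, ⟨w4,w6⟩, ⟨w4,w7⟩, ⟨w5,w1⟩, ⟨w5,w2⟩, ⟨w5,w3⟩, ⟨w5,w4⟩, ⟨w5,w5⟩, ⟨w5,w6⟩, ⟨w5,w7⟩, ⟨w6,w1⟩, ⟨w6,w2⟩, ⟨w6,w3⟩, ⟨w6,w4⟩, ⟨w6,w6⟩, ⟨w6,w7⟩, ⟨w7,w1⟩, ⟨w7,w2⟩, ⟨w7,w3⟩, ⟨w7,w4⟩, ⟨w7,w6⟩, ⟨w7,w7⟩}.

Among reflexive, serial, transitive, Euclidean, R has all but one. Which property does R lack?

Euclidean

Reflexive: yes — every world is R-related to itself.
Serial: yes — every world has a successor (e.g. w1 R w1).
Transitive: yes — every two-step R-path is closed by a direct edge.
Euclidean: no — w1 R w2 and w1 R w3, but not w2 R w3.
Only Euclidean fails.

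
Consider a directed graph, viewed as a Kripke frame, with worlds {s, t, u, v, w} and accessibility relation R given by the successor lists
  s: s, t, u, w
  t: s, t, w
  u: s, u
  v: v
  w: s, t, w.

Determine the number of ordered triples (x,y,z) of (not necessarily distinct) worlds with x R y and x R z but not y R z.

4

Enumerating: (s,t,u), (s,u,t), (s,u,w), (s,w,u).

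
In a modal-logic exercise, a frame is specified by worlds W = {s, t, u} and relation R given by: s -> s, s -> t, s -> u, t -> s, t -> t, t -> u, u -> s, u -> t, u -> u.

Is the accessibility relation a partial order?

No

Reflexive: yes — every world is R-related to itself.
Transitive: yes — every two-step R-path is closed by a direct edge.
Antisymmetric: no — s R t and t R s with s ≠ t.
So R is not a partial order.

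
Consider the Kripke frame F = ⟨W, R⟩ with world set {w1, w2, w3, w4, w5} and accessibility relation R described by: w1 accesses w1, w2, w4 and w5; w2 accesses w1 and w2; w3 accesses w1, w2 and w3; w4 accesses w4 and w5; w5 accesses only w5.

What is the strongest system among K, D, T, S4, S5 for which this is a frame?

T

Serial (axiom D): yes — every world has a successor (e.g. w1 R w1).
Reflexive (axiom T): yes — every world is R-related to itself.
Transitive (axiom 4): no — w2 R w1 and w1 R w4, but not w2 R w4.
Euclidean (axiom 5): no — w1 R w2 and w1 R w4, but not w2 R w4.
So F validates K, D, T; S4 would additionally require R to be transitive. The strongest is T.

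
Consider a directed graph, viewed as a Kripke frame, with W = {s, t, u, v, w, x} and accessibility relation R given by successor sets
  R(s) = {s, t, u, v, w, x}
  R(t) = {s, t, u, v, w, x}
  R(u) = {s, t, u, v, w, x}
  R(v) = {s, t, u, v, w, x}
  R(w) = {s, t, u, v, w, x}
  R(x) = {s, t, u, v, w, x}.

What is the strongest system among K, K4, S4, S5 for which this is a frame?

Transitive (axiom 4): yes — every two-step R-path is closed by a direct edge.
Reflexive (axiom T): yes — every world is R-related to itself.
Euclidean (axiom 5): yes — any two successors of a common world are R-related.
So F validates K, K4, S4, S5. The strongest is S5.

S5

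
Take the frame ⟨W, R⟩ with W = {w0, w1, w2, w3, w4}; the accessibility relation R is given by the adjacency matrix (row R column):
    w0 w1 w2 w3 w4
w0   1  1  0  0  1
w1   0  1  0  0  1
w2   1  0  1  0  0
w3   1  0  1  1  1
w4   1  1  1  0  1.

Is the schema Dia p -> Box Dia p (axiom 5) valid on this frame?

No

Axiom 5 corresponds to the accessibility relation being Euclidean.
Euclidean: no — w3 R w0 and w3 R w2, but not w0 R w2.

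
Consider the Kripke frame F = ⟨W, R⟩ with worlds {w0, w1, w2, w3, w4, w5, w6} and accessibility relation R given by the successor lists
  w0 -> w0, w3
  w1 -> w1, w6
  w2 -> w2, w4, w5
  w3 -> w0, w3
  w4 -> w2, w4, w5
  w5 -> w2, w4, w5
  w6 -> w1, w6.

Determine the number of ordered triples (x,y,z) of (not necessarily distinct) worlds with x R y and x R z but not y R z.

0

R is Euclidean; there are no such tuples.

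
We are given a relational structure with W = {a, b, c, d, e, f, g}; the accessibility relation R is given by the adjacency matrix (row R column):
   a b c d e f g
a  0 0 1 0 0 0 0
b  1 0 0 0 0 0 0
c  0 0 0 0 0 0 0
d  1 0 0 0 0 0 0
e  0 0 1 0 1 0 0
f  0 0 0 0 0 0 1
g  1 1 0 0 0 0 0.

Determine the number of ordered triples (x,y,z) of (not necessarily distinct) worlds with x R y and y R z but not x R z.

Enumerating: (b,a,c), (d,a,c), (f,g,a), (f,g,b), (g,a,c).

5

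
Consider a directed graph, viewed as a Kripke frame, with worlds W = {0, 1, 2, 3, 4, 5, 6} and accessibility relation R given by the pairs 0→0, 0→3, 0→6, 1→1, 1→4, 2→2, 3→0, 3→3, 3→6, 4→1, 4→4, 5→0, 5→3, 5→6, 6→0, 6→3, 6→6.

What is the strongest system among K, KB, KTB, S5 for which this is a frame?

K

Symmetric (axiom B): no — 5 R 0 but not 0 R 5.
Reflexive (axiom T): no — 5 is not related to itself.
Euclidean (axiom 5): yes — any two successors of a common world are R-related.
So F validates K; KB would additionally require R to be symmetric. The strongest is K.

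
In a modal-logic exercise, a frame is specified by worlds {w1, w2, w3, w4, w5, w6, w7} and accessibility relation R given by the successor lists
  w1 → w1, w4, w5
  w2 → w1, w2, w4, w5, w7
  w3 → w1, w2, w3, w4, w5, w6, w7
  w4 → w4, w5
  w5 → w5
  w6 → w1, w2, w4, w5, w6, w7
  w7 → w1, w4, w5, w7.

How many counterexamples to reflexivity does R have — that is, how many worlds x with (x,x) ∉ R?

0

R is reflexive; there are no such worlds.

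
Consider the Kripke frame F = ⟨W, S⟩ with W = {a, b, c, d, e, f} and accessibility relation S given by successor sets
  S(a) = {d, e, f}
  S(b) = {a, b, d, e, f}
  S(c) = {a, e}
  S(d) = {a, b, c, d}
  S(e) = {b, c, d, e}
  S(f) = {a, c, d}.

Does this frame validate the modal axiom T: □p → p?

Axiom T corresponds to the accessibility relation being reflexive.
Reflexive: no — a is not related to itself.

No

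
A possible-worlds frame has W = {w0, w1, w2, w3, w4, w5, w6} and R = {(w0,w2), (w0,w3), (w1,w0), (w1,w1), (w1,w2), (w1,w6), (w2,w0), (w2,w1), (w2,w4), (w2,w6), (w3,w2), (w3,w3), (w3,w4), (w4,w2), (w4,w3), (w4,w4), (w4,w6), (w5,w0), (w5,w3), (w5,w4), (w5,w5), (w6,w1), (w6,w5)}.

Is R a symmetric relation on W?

Symmetric: no — w0 R w3 but not w3 R w0.

No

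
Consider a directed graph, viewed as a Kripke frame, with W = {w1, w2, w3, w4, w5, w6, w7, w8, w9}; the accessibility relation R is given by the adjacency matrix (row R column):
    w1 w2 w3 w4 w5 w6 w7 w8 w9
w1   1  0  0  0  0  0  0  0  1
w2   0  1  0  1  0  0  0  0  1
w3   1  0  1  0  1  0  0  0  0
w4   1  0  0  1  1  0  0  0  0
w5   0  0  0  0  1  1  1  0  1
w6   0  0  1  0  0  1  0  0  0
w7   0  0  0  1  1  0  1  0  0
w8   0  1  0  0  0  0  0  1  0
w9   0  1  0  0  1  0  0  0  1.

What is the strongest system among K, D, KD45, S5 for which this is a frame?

D

Serial (axiom D): yes — every world has a successor (e.g. w1 R w1).
Euclidean (axiom 5): no — w2 R w4 and w2 R w9, but not w4 R w9.
Transitive (axiom 4): no — w1 R w9 and w9 R w2, but not w1 R w2.
Reflexive (axiom T): yes — every world is R-related to itself.
So F validates K, D; KD45 would additionally require R to be Euclidean and transitive. The strongest is D.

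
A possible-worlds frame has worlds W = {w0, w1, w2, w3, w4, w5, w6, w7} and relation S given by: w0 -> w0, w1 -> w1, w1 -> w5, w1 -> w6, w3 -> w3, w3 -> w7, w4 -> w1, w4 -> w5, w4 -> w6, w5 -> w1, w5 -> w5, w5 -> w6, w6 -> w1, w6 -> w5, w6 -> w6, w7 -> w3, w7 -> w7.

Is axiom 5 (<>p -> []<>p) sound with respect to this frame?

By correspondence theory, 5 is valid on a frame iff S is Euclidean.
Euclidean: yes — any two successors of a common world are S-related.

Yes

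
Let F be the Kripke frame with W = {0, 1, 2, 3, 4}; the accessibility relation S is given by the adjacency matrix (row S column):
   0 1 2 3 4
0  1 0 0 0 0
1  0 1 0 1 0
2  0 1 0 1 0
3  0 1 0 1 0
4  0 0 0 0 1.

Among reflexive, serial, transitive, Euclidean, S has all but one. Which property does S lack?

reflexive

Reflexive: no — 2 is not related to itself.
Serial: yes — every world has a successor (e.g. 0 S 0).
Transitive: yes — every two-step S-path is closed by a direct edge.
Euclidean: yes — any two successors of a common world are S-related.
Only reflexive fails.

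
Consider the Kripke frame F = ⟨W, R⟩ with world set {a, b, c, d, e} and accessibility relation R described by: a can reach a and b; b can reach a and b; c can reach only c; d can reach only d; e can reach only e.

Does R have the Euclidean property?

Yes

Euclidean: yes — any two successors of a common world are R-related.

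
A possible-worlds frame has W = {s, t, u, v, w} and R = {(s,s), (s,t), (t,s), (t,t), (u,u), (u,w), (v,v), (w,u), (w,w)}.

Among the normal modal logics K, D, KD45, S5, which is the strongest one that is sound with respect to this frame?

Serial (axiom D): yes — every world has a successor (e.g. s R s).
Euclidean (axiom 5): yes — any two successors of a common world are R-related.
Transitive (axiom 4): yes — every two-step R-path is closed by a direct edge.
Reflexive (axiom T): yes — every world is R-related to itself.
So F validates K, D, KD45, S5. The strongest is S5.

S5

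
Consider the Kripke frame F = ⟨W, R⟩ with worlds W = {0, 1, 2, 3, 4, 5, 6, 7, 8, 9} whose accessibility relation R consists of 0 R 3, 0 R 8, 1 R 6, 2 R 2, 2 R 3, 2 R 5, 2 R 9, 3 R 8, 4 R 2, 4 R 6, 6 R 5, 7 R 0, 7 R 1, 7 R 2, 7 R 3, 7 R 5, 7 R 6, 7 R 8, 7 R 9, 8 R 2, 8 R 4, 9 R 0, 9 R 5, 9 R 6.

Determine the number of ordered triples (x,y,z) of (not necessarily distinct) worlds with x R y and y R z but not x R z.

19

Enumerating: (0,8,2), (0,8,4), (1,6,5), (2,3,8), (2,9,0), (2,9,6), (3,8,2), (3,8,4), (4,2,3), (4,2,5), (4,2,9), (4,6,5), … and 7 more.
Total: 19.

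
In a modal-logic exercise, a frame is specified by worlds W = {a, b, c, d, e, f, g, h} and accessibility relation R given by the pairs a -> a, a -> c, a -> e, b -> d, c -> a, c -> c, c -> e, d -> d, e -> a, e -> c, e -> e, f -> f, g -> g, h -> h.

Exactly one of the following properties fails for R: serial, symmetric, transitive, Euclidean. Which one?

Serial: yes — every world has a successor (e.g. a R a).
Symmetric: no — b R d but not d R b.
Transitive: yes — every two-step R-path is closed by a direct edge.
Euclidean: yes — any two successors of a common world are R-related.
Only symmetric fails.

symmetric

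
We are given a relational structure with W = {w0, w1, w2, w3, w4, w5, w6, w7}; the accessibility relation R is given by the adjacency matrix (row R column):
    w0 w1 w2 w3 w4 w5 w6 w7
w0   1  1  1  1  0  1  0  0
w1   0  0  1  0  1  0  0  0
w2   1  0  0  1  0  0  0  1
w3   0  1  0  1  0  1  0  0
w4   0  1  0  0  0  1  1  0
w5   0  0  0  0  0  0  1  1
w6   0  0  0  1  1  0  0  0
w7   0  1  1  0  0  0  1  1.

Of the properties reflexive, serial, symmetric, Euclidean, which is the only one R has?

serial

Reflexive: no — w1 is not related to itself.
Serial: yes — every world has a successor (e.g. w0 R w0).
Symmetric: no — w0 R w1 but not w1 R w0.
Euclidean: no — w0 R w1 and w0 R w3, but not w1 R w3.
Only serial holds.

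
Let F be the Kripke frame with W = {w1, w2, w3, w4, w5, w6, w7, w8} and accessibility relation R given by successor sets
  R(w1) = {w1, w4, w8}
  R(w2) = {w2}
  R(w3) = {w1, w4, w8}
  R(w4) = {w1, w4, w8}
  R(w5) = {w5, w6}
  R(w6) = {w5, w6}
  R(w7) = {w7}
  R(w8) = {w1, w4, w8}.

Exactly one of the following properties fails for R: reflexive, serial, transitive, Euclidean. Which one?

reflexive

Reflexive: no — w3 is not related to itself.
Serial: yes — every world has a successor (e.g. w1 R w1).
Transitive: yes — every two-step R-path is closed by a direct edge.
Euclidean: yes — any two successors of a common world are R-related.
Only reflexive fails.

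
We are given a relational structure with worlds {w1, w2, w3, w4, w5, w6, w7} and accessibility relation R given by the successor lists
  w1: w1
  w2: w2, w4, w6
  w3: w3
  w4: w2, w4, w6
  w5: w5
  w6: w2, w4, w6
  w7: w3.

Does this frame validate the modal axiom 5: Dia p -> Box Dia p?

Yes

The schema 5 characterises exactly the Euclidean frames.
Euclidean: yes — any two successors of a common world are R-related.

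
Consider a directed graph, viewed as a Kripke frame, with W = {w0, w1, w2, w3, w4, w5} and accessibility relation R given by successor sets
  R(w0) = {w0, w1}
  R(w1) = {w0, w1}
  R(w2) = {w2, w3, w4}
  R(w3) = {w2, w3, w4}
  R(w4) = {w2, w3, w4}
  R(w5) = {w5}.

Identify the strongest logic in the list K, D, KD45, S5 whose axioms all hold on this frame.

S5

Serial (axiom D): yes — every world has a successor (e.g. w0 R w0).
Euclidean (axiom 5): yes — any two successors of a common world are R-related.
Transitive (axiom 4): yes — every two-step R-path is closed by a direct edge.
Reflexive (axiom T): yes — every world is R-related to itself.
So F validates K, D, KD45, S5. The strongest is S5.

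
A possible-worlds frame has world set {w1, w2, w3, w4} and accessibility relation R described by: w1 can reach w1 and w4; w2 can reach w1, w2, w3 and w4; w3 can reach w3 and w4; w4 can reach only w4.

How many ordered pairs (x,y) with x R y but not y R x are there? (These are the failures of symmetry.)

5

Enumerating: (w1,w4), (w2,w1), (w2,w3), (w2,w4), (w3,w4).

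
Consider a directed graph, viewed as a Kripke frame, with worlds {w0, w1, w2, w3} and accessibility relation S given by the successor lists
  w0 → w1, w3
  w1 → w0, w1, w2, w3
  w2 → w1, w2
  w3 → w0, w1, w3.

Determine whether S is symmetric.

Yes

Symmetric: yes — every pair in S has its reverse in S.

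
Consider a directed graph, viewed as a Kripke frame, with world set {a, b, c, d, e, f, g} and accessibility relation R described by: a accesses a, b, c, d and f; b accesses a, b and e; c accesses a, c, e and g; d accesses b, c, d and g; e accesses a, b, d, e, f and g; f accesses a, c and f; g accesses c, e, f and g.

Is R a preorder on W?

No

Reflexive: yes — every world is R-related to itself.
Transitive: no — a R b and b R e, but not a R e.
So R is not a preorder.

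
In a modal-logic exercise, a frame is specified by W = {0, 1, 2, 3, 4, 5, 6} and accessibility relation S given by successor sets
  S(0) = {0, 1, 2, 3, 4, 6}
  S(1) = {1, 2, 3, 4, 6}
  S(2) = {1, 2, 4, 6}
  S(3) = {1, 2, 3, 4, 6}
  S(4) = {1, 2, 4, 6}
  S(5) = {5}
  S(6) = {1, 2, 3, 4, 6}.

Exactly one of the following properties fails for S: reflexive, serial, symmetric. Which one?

Reflexive: yes — every world is S-related to itself.
Serial: yes — every world has a successor (e.g. 0 S 0).
Symmetric: no — 0 S 1 but not 1 S 0.
Only symmetric fails.

symmetric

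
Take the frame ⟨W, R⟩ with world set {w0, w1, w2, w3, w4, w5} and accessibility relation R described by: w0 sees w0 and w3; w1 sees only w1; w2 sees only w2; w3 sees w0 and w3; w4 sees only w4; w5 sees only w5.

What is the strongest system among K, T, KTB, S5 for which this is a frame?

Reflexive (axiom T): yes — every world is R-related to itself.
Symmetric (axiom B): yes — every pair in R has its reverse in R.
Euclidean (axiom 5): yes — any two successors of a common world are R-related.
So F validates K, T, KTB, S5. The strongest is S5.

S5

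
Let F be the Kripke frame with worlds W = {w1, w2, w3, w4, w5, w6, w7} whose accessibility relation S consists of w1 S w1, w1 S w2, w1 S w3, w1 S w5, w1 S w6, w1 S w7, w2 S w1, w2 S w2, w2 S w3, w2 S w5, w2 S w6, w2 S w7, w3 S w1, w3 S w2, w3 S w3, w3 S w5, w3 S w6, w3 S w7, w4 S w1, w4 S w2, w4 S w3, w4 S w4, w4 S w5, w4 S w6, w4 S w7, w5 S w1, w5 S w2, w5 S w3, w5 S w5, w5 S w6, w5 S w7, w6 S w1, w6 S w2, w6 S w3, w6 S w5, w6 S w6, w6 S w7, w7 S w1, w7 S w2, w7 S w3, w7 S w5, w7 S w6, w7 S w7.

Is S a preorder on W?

Yes

Reflexive: yes — every world is S-related to itself.
Transitive: yes — every two-step S-path is closed by a direct edge.
So S is a preorder.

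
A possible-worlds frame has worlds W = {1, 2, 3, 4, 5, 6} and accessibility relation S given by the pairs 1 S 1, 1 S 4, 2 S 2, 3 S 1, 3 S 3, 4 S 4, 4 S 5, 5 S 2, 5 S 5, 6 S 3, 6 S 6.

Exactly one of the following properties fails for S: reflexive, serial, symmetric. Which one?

Reflexive: yes — every world is S-related to itself.
Serial: yes — every world has a successor (e.g. 1 S 1).
Symmetric: no — 1 S 4 but not 4 S 1.
Only symmetric fails.

symmetric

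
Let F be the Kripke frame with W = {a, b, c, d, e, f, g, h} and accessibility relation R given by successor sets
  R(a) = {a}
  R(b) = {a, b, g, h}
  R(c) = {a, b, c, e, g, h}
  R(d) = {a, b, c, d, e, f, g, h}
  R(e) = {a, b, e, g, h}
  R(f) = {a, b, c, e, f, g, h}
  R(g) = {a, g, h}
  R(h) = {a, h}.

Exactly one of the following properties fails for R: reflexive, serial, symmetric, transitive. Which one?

Reflexive: yes — every world is R-related to itself.
Serial: yes — every world has a successor (e.g. a R a).
Symmetric: no — b R a but not a R b.
Transitive: yes — every two-step R-path is closed by a direct edge.
Only symmetric fails.

symmetric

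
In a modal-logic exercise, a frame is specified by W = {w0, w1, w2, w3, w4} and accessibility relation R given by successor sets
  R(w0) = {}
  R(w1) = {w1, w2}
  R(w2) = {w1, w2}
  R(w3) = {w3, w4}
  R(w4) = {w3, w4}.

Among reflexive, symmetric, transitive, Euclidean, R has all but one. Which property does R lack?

Reflexive: no — w0 is not related to itself.
Symmetric: yes — every pair in R has its reverse in R.
Transitive: yes — every two-step R-path is closed by a direct edge.
Euclidean: yes — any two successors of a common world are R-related.
Only reflexive fails.

reflexive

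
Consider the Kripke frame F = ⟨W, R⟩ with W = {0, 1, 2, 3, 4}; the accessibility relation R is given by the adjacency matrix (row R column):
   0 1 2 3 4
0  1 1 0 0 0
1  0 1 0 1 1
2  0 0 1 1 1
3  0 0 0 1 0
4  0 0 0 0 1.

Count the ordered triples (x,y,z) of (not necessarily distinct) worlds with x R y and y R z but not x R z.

Enumerating: (0,1,3), (0,1,4).

2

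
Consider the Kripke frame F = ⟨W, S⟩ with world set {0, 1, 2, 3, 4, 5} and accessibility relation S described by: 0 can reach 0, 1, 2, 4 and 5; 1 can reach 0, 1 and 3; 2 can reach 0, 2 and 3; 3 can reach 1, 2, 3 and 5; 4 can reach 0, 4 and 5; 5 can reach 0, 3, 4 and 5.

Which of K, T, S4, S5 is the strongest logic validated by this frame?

T

Reflexive (axiom T): yes — every world is S-related to itself.
Transitive (axiom 4): no — 0 S 1 and 1 S 3, but not 0 S 3.
Euclidean (axiom 5): no — 0 S 1 and 0 S 2, but not 1 S 2.
So F validates K, T; S4 would additionally require S to be transitive. The strongest is T.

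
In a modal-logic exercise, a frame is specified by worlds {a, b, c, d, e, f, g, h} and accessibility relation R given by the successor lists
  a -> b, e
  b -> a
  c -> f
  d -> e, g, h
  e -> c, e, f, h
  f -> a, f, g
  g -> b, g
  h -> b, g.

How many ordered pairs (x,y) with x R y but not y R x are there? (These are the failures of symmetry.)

13

Enumerating: (a,e), (c,f), (d,e), (d,g), (d,h), (e,c), (e,f), (e,h), (f,a), (f,g), (g,b), (h,b), (h,g).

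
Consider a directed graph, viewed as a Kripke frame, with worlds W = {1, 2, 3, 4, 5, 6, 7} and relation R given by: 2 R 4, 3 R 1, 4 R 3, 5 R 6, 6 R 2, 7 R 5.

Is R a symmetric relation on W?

No

Symmetric: no — 2 R 4 but not 4 R 2.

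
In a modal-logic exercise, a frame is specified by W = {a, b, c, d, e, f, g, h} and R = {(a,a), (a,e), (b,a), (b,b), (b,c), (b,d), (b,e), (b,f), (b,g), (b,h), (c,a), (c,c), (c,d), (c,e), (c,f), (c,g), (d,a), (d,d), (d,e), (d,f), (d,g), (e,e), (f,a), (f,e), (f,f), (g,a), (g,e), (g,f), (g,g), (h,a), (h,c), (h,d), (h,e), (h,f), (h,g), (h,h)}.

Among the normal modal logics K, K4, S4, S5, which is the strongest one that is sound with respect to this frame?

S4

Transitive (axiom 4): yes — every two-step R-path is closed by a direct edge.
Reflexive (axiom T): yes — every world is R-related to itself.
Euclidean (axiom 5): no — b R a and b R c, but not a R c.
So F validates K, K4, S4; S5 would additionally require R to be Euclidean. The strongest is S4.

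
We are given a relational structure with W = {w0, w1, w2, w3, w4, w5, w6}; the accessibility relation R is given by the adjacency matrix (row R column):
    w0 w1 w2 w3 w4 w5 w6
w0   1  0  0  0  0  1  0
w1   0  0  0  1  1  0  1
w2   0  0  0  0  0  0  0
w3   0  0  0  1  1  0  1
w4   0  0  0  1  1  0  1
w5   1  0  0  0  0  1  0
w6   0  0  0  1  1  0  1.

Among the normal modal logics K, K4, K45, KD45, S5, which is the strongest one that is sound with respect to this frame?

Transitive (axiom 4): yes — every two-step R-path is closed by a direct edge.
Euclidean (axiom 5): yes — any two successors of a common world are R-related.
Serial (axiom D): no — w2 has no R-successor.
Reflexive (axiom T): no — w1 is not related to itself.
So F validates K, K4, K45; KD45 would additionally require R to be serial. The strongest is K45.

K45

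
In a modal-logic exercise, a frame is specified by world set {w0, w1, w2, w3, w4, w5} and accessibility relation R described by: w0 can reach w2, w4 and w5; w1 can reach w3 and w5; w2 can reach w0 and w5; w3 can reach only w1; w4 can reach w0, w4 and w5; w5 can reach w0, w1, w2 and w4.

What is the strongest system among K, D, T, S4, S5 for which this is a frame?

D

Serial (axiom D): yes — every world has a successor (e.g. w0 R w2).
Reflexive (axiom T): no — w0 is not related to itself.
Transitive (axiom 4): no — w0 R w5 and w5 R w1, but not w0 R w1.
Euclidean (axiom 5): no — w0 R w2 and w0 R w4, but not w2 R w4.
So F validates K, D; T would additionally require R to be reflexive. The strongest is D.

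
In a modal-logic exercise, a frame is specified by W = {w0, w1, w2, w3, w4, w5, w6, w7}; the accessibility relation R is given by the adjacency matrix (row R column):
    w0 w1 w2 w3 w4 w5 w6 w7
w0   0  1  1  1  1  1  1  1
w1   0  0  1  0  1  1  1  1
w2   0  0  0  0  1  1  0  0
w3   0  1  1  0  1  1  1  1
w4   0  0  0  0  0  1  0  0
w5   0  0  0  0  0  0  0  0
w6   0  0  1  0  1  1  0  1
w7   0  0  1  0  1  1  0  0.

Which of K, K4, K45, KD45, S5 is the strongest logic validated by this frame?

K4

Transitive (axiom 4): yes — every two-step R-path is closed by a direct edge.
Euclidean (axiom 5): no — w0 R w1 and w0 R w3, but not w1 R w3.
Serial (axiom D): no — w5 has no R-successor.
Reflexive (axiom T): no — w0 is not related to itself.
So F validates K, K4; K45 would additionally require R to be Euclidean. The strongest is K4.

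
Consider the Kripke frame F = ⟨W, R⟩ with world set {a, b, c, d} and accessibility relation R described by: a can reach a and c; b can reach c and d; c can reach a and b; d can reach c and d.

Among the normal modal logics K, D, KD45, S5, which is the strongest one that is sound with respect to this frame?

D

Serial (axiom D): yes — every world has a successor (e.g. a R a).
Euclidean (axiom 5): no — b R c and b R d, but not c R d.
Transitive (axiom 4): no — a R c and c R b, but not a R b.
Reflexive (axiom T): no — b is not related to itself.
So F validates K, D; KD45 would additionally require R to be Euclidean and transitive. The strongest is D.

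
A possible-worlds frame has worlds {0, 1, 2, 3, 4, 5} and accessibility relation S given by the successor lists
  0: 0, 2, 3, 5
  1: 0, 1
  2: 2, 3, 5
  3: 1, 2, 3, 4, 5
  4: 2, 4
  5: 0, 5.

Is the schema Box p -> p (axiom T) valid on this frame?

Axiom T corresponds to the accessibility relation being reflexive.
Reflexive: yes — every world is S-related to itself.

Yes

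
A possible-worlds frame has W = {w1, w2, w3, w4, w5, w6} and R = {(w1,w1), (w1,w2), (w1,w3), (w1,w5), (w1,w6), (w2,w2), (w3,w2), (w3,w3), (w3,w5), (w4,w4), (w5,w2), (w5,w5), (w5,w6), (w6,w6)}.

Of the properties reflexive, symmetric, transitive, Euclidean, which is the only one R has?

reflexive

Reflexive: yes — every world is R-related to itself.
Symmetric: no — w1 R w2 but not w2 R w1.
Transitive: no — w3 R w5 and w5 R w6, but not w3 R w6.
Euclidean: no — w1 R w2 and w1 R w3, but not w2 R w3.
Only reflexive holds.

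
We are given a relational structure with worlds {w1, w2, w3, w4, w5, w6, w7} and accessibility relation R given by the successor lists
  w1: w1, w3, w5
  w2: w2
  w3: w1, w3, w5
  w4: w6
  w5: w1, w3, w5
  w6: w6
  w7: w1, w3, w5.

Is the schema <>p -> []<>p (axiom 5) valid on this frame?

Yes

The schema 5 characterises exactly the Euclidean frames.
Euclidean: yes — any two successors of a common world are R-related.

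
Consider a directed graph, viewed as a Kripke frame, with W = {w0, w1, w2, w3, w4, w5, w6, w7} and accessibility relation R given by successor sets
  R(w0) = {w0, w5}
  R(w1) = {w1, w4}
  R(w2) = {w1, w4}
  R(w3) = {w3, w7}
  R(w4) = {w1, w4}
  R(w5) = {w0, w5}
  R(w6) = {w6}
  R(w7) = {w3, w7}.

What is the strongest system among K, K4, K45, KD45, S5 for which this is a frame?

Transitive (axiom 4): yes — every two-step R-path is closed by a direct edge.
Euclidean (axiom 5): yes — any two successors of a common world are R-related.
Serial (axiom D): yes — every world has a successor (e.g. w0 R w0).
Reflexive (axiom T): no — w2 is not related to itself.
So F validates K, K4, K45, KD45; S5 would additionally require R to be reflexive. The strongest is KD45.

KD45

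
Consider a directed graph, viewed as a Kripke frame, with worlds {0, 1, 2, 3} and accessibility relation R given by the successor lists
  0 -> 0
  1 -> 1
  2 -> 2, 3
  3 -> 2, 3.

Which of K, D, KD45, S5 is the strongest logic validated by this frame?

S5

Serial (axiom D): yes — every world has a successor (e.g. 0 R 0).
Euclidean (axiom 5): yes — any two successors of a common world are R-related.
Transitive (axiom 4): yes — every two-step R-path is closed by a direct edge.
Reflexive (axiom T): yes — every world is R-related to itself.
So F validates K, D, KD45, S5. The strongest is S5.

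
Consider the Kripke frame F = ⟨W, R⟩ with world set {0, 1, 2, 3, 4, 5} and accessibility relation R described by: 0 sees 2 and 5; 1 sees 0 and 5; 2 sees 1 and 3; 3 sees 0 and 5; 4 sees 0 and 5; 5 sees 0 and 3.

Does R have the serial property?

Yes

Serial: yes — every world has a successor (e.g. 0 R 2).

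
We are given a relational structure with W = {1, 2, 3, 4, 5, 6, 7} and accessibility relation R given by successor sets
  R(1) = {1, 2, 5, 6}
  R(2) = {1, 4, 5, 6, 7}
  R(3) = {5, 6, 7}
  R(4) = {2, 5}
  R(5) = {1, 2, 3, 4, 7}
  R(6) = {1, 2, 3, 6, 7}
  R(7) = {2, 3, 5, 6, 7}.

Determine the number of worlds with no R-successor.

0

R is serial; there are no such worlds.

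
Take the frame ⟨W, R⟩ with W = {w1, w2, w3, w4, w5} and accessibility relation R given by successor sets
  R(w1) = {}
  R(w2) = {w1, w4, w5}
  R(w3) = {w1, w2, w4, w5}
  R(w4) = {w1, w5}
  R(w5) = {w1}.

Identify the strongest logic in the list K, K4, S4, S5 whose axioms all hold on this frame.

Transitive (axiom 4): yes — every two-step R-path is closed by a direct edge.
Reflexive (axiom T): no — w1 is not related to itself.
Euclidean (axiom 5): no — w2 R w1 and w2 R w4, but not w1 R w4.
So F validates K, K4; S4 would additionally require R to be reflexive. The strongest is K4.

K4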